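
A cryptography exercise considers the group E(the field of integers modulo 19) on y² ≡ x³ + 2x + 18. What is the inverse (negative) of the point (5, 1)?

-(5, 1) = (5, -1 mod 19) = (5, 18).

(5, 18)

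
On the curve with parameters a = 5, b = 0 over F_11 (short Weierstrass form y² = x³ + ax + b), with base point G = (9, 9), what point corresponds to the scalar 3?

O

Repeated addition: build up to 3G.
2G: tangent at (9, 9): λ = (3·9² + 5)/(2·9) ≡ 6/7. 7⁻¹ ≡ 8 (mod 11) since 7·8 = 56 ≡ 1, so λ ≡ 6·8 ≡ 4.
  x = λ² - 9 - 9 = 16 - 18 ≡ 9; y = λ·(9 - 9) - 9 ≡ 2. → (9, 2)
3G: (9, 2) + (9, 9): same x and y₁ ≡ -y₂, so the sum is O.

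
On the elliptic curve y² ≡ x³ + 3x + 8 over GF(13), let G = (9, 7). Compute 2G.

tangent at (9, 7): λ = (3·9² + 3)/(2·7) ≡ 12/1. 1⁻¹ ≡ 1 (mod 13), so λ ≡ 12·1 ≡ 12.
  x = λ² - 9 - 9 = 144 - 18 ≡ 9; y = λ·(9 - 9) - 7 ≡ 6. → (9, 6)

(9, 6)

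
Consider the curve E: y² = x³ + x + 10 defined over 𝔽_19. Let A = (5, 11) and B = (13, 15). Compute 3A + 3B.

(13, 15)

First 3A:
Repeated addition: build up to 3A.
2A: tangent at (5, 11): λ = (3·5² + 1)/(2·11) ≡ 0/3. 3⁻¹ ≡ 13 (mod 19) since 3·13 = 39 ≡ 1, so λ ≡ 0·13 ≡ 0.
  x = λ² - 5 - 5 = 0 - 10 ≡ 9; y = λ·(5 - 9) - 11 ≡ 8. → (9, 8)
3A: (9, 8) + (5, 11). λ = (11 - 8)/(5 - 9) ≡ 3/15 mod 19. 15⁻¹ ≡ 14 (mod 19) since 15·14 = 210 ≡ 1, so λ ≡ 4.
  x = λ² - 9 - 5 = 16 - 14 ≡ 2; y = λ·(9 - 2) - 8 ≡ 1. → (2, 1)
3A = (2, 1).
Next 3B:
Repeated addition: build up to 3B.
2B: tangent at (13, 15): λ = (3·13² + 1)/(2·15) ≡ 14/11. 11⁻¹ ≡ 7 (mod 19) since 11·7 = 77 ≡ 1, so λ ≡ 14·7 ≡ 3.
  x = λ² - 13 - 13 = 9 - 26 ≡ 2; y = λ·(13 - 2) - 15 ≡ 18. → (2, 18)
3B: (2, 18) + (13, 15). λ = (15 - 18)/(13 - 2) ≡ 16/11 mod 19. 11⁻¹ ≡ 7 (mod 19), so λ ≡ 17.
  x = λ² - 2 - 13 = 289 - 15 ≡ 8; y = λ·(2 - 8) - 18 ≡ 13. → (8, 13)
3B = (8, 13).
Finally 3A + 3B:
(2, 1) + (8, 13). λ = (13 - 1)/(8 - 2) ≡ 12/6 mod 19. 6⁻¹ ≡ 16 (mod 19), so λ ≡ 2.
  x = λ² - 2 - 8 = 4 - 10 ≡ 13; y = λ·(2 - 13) - 1 ≡ 15. → (13, 15)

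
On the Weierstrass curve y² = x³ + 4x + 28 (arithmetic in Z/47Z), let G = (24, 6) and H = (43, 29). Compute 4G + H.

(44, 6)

First 4G:
Repeated addition: build up to 4G.
2G: tangent at (24, 6): λ = (3·24² + 4)/(2·6) ≡ 40/12. 12⁻¹ ≡ 4 (mod 47), so λ ≡ 40·4 ≡ 19.
  x = λ² - 24 - 24 = 361 - 48 ≡ 31; y = λ·(24 - 31) - 6 ≡ 2. → (31, 2)
3G: (31, 2) + (24, 6). λ = (6 - 2)/(24 - 31) ≡ 4/40 mod 47. 40⁻¹ ≡ 20 (mod 47) since 40·20 = 800 ≡ 1, so λ ≡ 33.
  x = λ² - 31 - 24 = 1089 - 55 ≡ 0; y = λ·(31 - 0) - 2 ≡ 34. → (0, 34)
4G: (0, 34) + (24, 6). λ = (6 - 34)/(24 - 0) ≡ 19/24 mod 47. 24⁻¹ ≡ 2 (mod 47) since 24·2 = 48 ≡ 1, so λ ≡ 38.
  x = λ² - 0 - 24 = 1444 - 24 ≡ 10; y = λ·(0 - 10) - 34 ≡ 9. → (10, 9)
4G = (10, 9).
Finally 4G + H:
(10, 9) + (43, 29). λ = (29 - 9)/(43 - 10) ≡ 20/33 mod 47. 33⁻¹ ≡ 10 (mod 47), so λ ≡ 12.
  x = λ² - 10 - 43 = 144 - 53 ≡ 44; y = λ·(10 - 44) - 9 ≡ 6. → (44, 6)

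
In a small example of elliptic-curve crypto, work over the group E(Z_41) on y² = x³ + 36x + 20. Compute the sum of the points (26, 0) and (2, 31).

(22, 29)

(26, 0) + (2, 31). λ = (31 - 0)/(2 - 26) ≡ 31/17 mod 41. 17⁻¹ ≡ 29 (mod 41) since 17·29 = 493 ≡ 1, so λ ≡ 38.
  x = λ² - 26 - 2 = 1444 - 28 ≡ 22; y = λ·(26 - 22) - 0 ≡ 29. → (22, 29)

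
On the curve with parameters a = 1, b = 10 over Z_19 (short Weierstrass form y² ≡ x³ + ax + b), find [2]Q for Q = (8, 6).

(9, 8)

tangent at (8, 6): λ = (3·8² + 1)/(2·6) ≡ 3/12. 12⁻¹ ≡ 8 (mod 19), so λ ≡ 3·8 ≡ 5.
  x = λ² - 8 - 8 = 25 - 16 ≡ 9; y = λ·(8 - 9) - 6 ≡ 8. → (9, 8)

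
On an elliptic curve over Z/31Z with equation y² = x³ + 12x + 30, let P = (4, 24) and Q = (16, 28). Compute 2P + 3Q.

(6, 15)

First 2P:
Repeated addition: build up to 2P.
2P: tangent at (4, 24): λ = (3·4² + 12)/(2·24) ≡ 29/17. 17⁻¹ ≡ 11 (mod 31), so λ ≡ 29·11 ≡ 9.
  x = λ² - 4 - 4 = 81 - 8 ≡ 11; y = λ·(4 - 11) - 24 ≡ 6. → (11, 6)
2P = (11, 6).
Next 3Q:
Repeated addition: build up to 3Q.
2Q: tangent at (16, 28): λ = (3·16² + 12)/(2·28) ≡ 5/25. 25⁻¹ ≡ 5 (mod 31), so λ ≡ 5·5 ≡ 25.
  x = λ² - 16 - 16 = 625 - 32 ≡ 4; y = λ·(16 - 4) - 28 ≡ 24. → (4, 24)
3Q: (4, 24) + (16, 28). λ = (28 - 24)/(16 - 4) ≡ 4/12 mod 31. 12⁻¹ ≡ 13 (mod 31), so λ ≡ 21.
  x = λ² - 4 - 16 = 441 - 20 ≡ 18; y = λ·(4 - 18) - 24 ≡ 23. → (18, 23)
3Q = (18, 23).
Finally 2P + 3Q:
(11, 6) + (18, 23). λ = (23 - 6)/(18 - 11) ≡ 17/7 mod 31. 7⁻¹ ≡ 9 (mod 31) since 7·9 = 63 ≡ 1, so λ ≡ 29.
  x = λ² - 11 - 18 = 841 - 29 ≡ 6; y = λ·(11 - 6) - 6 ≡ 15. → (6, 15)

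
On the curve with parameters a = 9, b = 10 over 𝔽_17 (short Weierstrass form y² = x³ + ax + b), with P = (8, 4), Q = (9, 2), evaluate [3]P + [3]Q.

(9, 2)

First 3P:
Repeated addition: build up to 3P.
2P: tangent at (8, 4): λ = (3·8² + 9)/(2·4) ≡ 14/8. 8⁻¹ ≡ 15 (mod 17), so λ ≡ 14·15 ≡ 6.
  x = λ² - 8 - 8 = 36 - 16 ≡ 3; y = λ·(8 - 3) - 4 ≡ 9. → (3, 9)
3P: (3, 9) + (8, 4). λ = (4 - 9)/(8 - 3) ≡ 12/5 mod 17. 5⁻¹ ≡ 7 (mod 17), so λ ≡ 16.
  x = λ² - 3 - 8 = 256 - 11 ≡ 7; y = λ·(3 - 7) - 9 ≡ 12. → (7, 12)
3P = (7, 12).
Next 3Q:
Repeated addition: build up to 3Q.
2Q: tangent at (9, 2): λ = (3·9² + 9)/(2·2) ≡ 14/4. 4⁻¹ ≡ 13 (mod 17) since 4·13 = 52 ≡ 1, so λ ≡ 14·13 ≡ 12.
  x = λ² - 9 - 9 = 144 - 18 ≡ 7; y = λ·(9 - 7) - 2 ≡ 5. → (7, 5)
3Q: (7, 5) + (9, 2). λ = (2 - 5)/(9 - 7) ≡ 14/2 mod 17. 2⁻¹ ≡ 9 (mod 17), so λ ≡ 7.
  x = λ² - 7 - 9 = 49 - 16 ≡ 16; y = λ·(7 - 16) - 5 ≡ 0. → (16, 0)
3Q = (16, 0).
Finally 3P + 3Q:
(7, 12) + (16, 0). λ = (0 - 12)/(16 - 7) ≡ 5/9 mod 17. 9⁻¹ ≡ 2 (mod 17), so λ ≡ 10.
  x = λ² - 7 - 16 = 100 - 23 ≡ 9; y = λ·(7 - 9) - 12 ≡ 2. → (9, 2)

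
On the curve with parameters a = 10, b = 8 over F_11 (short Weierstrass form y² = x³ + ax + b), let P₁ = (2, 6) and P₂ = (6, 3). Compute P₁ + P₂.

(2, 6) + (6, 3). λ = (3 - 6)/(6 - 2) ≡ 8/4 mod 11. 4⁻¹ ≡ 3 (mod 11) since 4·3 = 12 ≡ 1, so λ ≡ 2.
  x = λ² - 2 - 6 = 4 - 8 ≡ 7; y = λ·(2 - 7) - 6 ≡ 6. → (7, 6)

(7, 6)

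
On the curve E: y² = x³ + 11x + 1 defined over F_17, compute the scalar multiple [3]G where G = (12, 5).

(0, 1)

Repeated addition: build up to 3G.
2G: tangent at (12, 5): λ = (3·12² + 11)/(2·5) ≡ 1/10. 10⁻¹ ≡ 12 (mod 17), so λ ≡ 1·12 ≡ 12.
  x = λ² - 12 - 12 = 144 - 24 ≡ 1; y = λ·(12 - 1) - 5 ≡ 8. → (1, 8)
3G: (1, 8) + (12, 5). λ = (5 - 8)/(12 - 1) ≡ 14/11 mod 17. 11⁻¹ ≡ 14 (mod 17), so λ ≡ 9.
  x = λ² - 1 - 12 = 81 - 13 ≡ 0; y = λ·(1 - 0) - 8 ≡ 1. → (0, 1)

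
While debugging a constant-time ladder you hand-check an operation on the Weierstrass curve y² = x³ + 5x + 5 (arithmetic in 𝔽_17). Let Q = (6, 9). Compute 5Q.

Repeated addition: build up to 5Q.
2Q: tangent at (6, 9): λ = (3·6² + 5)/(2·9) ≡ 11/1. 1⁻¹ ≡ 1 (mod 17), so λ ≡ 11·1 ≡ 11.
  x = λ² - 6 - 6 = 121 - 12 ≡ 7; y = λ·(6 - 7) - 9 ≡ 14. → (7, 14)
3Q: (7, 14) + (6, 9). λ = (9 - 14)/(6 - 7) ≡ 12/16 mod 17. 16⁻¹ ≡ 16 (mod 17) since 16·16 = 256 ≡ 1, so λ ≡ 5.
  x = λ² - 7 - 6 = 25 - 13 ≡ 12; y = λ·(7 - 12) - 14 ≡ 12. → (12, 12)
4Q: (12, 12) + (6, 9). λ = (9 - 12)/(6 - 12) ≡ 14/11 mod 17. 11⁻¹ ≡ 14 (mod 17), so λ ≡ 9.
  x = λ² - 12 - 6 = 81 - 18 ≡ 12; y = λ·(12 - 12) - 12 ≡ 5. → (12, 5)
5Q: (12, 5) + (6, 9). λ = (9 - 5)/(6 - 12) ≡ 4/11 mod 17. 11⁻¹ ≡ 14 (mod 17), so λ ≡ 5.
  x = λ² - 12 - 6 = 25 - 18 ≡ 7; y = λ·(12 - 7) - 5 ≡ 3. → (7, 3)

(7, 3)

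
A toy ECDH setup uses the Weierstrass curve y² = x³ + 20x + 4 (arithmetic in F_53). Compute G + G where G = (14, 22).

tangent at (14, 22): λ = (3·14² + 20)/(2·22) ≡ 25/44. 44⁻¹ ≡ 47 (mod 53), so λ ≡ 25·47 ≡ 9.
  x = λ² - 14 - 14 = 81 - 28 ≡ 0; y = λ·(14 - 0) - 22 ≡ 51. → (0, 51)

(0, 51)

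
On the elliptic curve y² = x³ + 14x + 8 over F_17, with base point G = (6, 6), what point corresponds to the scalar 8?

(12, 0)

Double-and-add on 8 = (1000)₂. Start with G = (6, 6) for the leading 1-bit.
double: tangent at (6, 6): λ = (3·6² + 14)/(2·6) ≡ 3/12. 12⁻¹ ≡ 10 (mod 17) since 12·10 = 120 ≡ 1, so λ ≡ 3·10 ≡ 13.
  x = λ² - 6 - 6 = 169 - 12 ≡ 4; y = λ·(6 - 4) - 6 ≡ 3. → (4, 3)
double: tangent at (4, 3): λ = (3·4² + 14)/(2·3) ≡ 11/6. 6⁻¹ ≡ 3 (mod 17) since 6·3 = 18 ≡ 1, so λ ≡ 11·3 ≡ 16.
  x = λ² - 4 - 4 = 256 - 8 ≡ 10; y = λ·(4 - 10) - 3 ≡ 3. → (10, 3)
double: tangent at (10, 3): λ = (3·10² + 14)/(2·3) ≡ 8/6. 6⁻¹ ≡ 3 (mod 17), so λ ≡ 8·3 ≡ 7.
  x = λ² - 10 - 10 = 49 - 20 ≡ 12; y = λ·(10 - 12) - 3 ≡ 0. → (12, 0)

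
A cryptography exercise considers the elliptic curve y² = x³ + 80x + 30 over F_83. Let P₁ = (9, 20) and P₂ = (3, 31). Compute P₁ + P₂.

(49, 81)

(9, 20) + (3, 31). λ = (31 - 20)/(3 - 9) ≡ 11/77 mod 83. 77⁻¹ ≡ 69 (mod 83), so λ ≡ 12.
  x = λ² - 9 - 3 = 144 - 12 ≡ 49; y = λ·(9 - 49) - 20 ≡ 81. → (49, 81)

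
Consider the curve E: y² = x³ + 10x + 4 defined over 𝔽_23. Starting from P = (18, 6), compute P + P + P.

(12, 14)

Repeated addition: build up to 3P.
2P: tangent at (18, 6): λ = (3·18² + 10)/(2·6) ≡ 16/12. 12⁻¹ ≡ 2 (mod 23) since 12·2 = 24 ≡ 1, so λ ≡ 16·2 ≡ 9.
  x = λ² - 18 - 18 = 81 - 36 ≡ 22; y = λ·(18 - 22) - 6 ≡ 4. → (22, 4)
3P: (22, 4) + (18, 6). λ = (6 - 4)/(18 - 22) ≡ 2/19 mod 23. 19⁻¹ ≡ 17 (mod 23), so λ ≡ 11.
  x = λ² - 22 - 18 = 121 - 40 ≡ 12; y = λ·(22 - 12) - 4 ≡ 14. → (12, 14)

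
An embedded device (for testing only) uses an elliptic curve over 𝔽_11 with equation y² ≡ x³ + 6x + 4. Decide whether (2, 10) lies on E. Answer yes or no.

no

y² = 10² ≡ 1; x³ + 6x + 4 = 24 ≡ 2 (mod 11). 1 ≠ 2.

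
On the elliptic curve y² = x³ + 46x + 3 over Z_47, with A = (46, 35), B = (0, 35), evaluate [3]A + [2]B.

First 3A:
Repeated addition: build up to 3A.
2A: tangent at (46, 35): λ = (3·46² + 46)/(2·35) ≡ 2/23. 23⁻¹ ≡ 45 (mod 47) since 23·45 = 1035 ≡ 1, so λ ≡ 2·45 ≡ 43.
  x = λ² - 46 - 46 = 1849 - 92 ≡ 18; y = λ·(46 - 18) - 35 ≡ 41. → (18, 41)
3A: (18, 41) + (46, 35). λ = (35 - 41)/(46 - 18) ≡ 41/28 mod 47. 28⁻¹ ≡ 42 (mod 47), so λ ≡ 30.
  x = λ² - 18 - 46 = 900 - 64 ≡ 37; y = λ·(18 - 37) - 41 ≡ 0. → (37, 0)
3A = (37, 0).
Next 2B:
Repeated addition: build up to 2B.
2B: tangent at (0, 35): λ = (3·0² + 46)/(2·35) ≡ 46/23. 23⁻¹ ≡ 45 (mod 47) since 23·45 = 1035 ≡ 1, so λ ≡ 46·45 ≡ 2.
  x = λ² - 0 - 0 = 4 - 0 ≡ 4; y = λ·(0 - 4) - 35 ≡ 4. → (4, 4)
2B = (4, 4).
Finally 3A + 2B:
(37, 0) + (4, 4). λ = (4 - 0)/(4 - 37) ≡ 4/14 mod 47. 14⁻¹ ≡ 37 (mod 47) since 14·37 = 518 ≡ 1, so λ ≡ 7.
  x = λ² - 37 - 4 = 49 - 41 ≡ 8; y = λ·(37 - 8) - 0 ≡ 15. → (8, 15)

(8, 15)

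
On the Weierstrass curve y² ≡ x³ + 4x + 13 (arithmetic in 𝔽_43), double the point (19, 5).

tangent at (19, 5): λ = (3·19² + 4)/(2·5) ≡ 12/10. 10⁻¹ ≡ 13 (mod 43) since 10·13 = 130 ≡ 1, so λ ≡ 12·13 ≡ 27.
  x = λ² - 19 - 19 = 729 - 38 ≡ 3; y = λ·(19 - 3) - 5 ≡ 40. → (3, 40)

(3, 40)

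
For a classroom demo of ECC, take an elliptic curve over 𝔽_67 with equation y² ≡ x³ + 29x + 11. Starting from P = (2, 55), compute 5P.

Double-and-add on 5 = (101)₂. Start with P = (2, 55) for the leading 1-bit.
double: tangent at (2, 55): λ = (3·2² + 29)/(2·55) ≡ 41/43. 43⁻¹ ≡ 53 (mod 67), so λ ≡ 41·53 ≡ 29.
  x = λ² - 2 - 2 = 841 - 4 ≡ 33; y = λ·(2 - 33) - 55 ≡ 51. → (33, 51)
double: tangent at (33, 51): λ = (3·33² + 29)/(2·51) ≡ 13/35. 35⁻¹ ≡ 23 (mod 67), so λ ≡ 13·23 ≡ 31.
  x = λ² - 33 - 33 = 961 - 66 ≡ 24; y = λ·(33 - 24) - 51 ≡ 27. → (24, 27)
add P: (24, 27) + (2, 55). λ = (55 - 27)/(2 - 24) ≡ 28/45 mod 67. 45⁻¹ ≡ 3 (mod 67) since 45·3 = 135 ≡ 1, so λ ≡ 17.
  x = λ² - 24 - 2 = 289 - 26 ≡ 62; y = λ·(24 - 62) - 27 ≡ 64. → (62, 64)

(62, 64)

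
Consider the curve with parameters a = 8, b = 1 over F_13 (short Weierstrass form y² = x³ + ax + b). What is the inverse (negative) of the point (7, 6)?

(7, 7)

-(7, 6) = (7, -6 mod 13) = (7, 7).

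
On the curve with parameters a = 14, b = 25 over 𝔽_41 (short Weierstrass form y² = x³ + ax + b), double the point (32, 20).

(16, 9)

tangent at (32, 20): λ = (3·32² + 14)/(2·20) ≡ 11/40. 40⁻¹ ≡ 40 (mod 41), so λ ≡ 11·40 ≡ 30.
  x = λ² - 32 - 32 = 900 - 64 ≡ 16; y = λ·(32 - 16) - 20 ≡ 9. → (16, 9)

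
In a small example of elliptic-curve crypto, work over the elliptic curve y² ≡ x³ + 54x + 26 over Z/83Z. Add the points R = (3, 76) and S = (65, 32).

(3, 76) + (65, 32). λ = (32 - 76)/(65 - 3) ≡ 39/62 mod 83. 62⁻¹ ≡ 79 (mod 83), so λ ≡ 10.
  x = λ² - 3 - 65 = 100 - 68 ≡ 32; y = λ·(3 - 32) - 76 ≡ 49. → (32, 49)

(32, 49)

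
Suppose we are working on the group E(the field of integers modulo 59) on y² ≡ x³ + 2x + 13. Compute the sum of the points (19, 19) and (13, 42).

(4, 12)

(19, 19) + (13, 42). λ = (42 - 19)/(13 - 19) ≡ 23/53 mod 59. 53⁻¹ ≡ 49 (mod 59), so λ ≡ 6.
  x = λ² - 19 - 13 = 36 - 32 ≡ 4; y = λ·(19 - 4) - 19 ≡ 12. → (4, 12)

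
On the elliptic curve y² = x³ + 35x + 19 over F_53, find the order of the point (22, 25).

11

2P: tangent at (22, 25): λ = (3·22² + 35)/(2·25) ≡ 3/50. 50⁻¹ ≡ 35 (mod 53) since 50·35 = 1750 ≡ 1, so λ ≡ 3·35 ≡ 52.
  x = λ² - 22 - 22 = 2704 - 44 ≡ 10; y = λ·(22 - 10) - 25 ≡ 16. → (10, 16)
3P: (10, 16) + (22, 25). λ = (25 - 16)/(22 - 10) ≡ 9/12 mod 53. 12⁻¹ ≡ 31 (mod 53) since 12·31 = 372 ≡ 1, so λ ≡ 14.
  x = λ² - 10 - 22 = 196 - 32 ≡ 5; y = λ·(10 - 5) - 16 ≡ 1. → (5, 1)
4P: (5, 1) + (22, 25). λ = (25 - 1)/(22 - 5) ≡ 24/17 mod 53. 17⁻¹ ≡ 25 (mod 53), so λ ≡ 17.
  x = λ² - 5 - 22 = 289 - 27 ≡ 50; y = λ·(5 - 50) - 1 ≡ 29. → (50, 29)
5P: (50, 29) + (22, 25). λ = (25 - 29)/(22 - 50) ≡ 49/25 mod 53. 25⁻¹ ≡ 17 (mod 53), so λ ≡ 38.
  x = λ² - 50 - 22 = 1444 - 72 ≡ 47; y = λ·(50 - 47) - 29 ≡ 32. → (47, 32)
6P: (47, 32) + (22, 25). λ = (25 - 32)/(22 - 47) ≡ 46/28 mod 53. 28⁻¹ ≡ 36 (mod 53), so λ ≡ 13.
  x = λ² - 47 - 22 = 169 - 69 ≡ 47; y = λ·(47 - 47) - 32 ≡ 21. → (47, 21)
7P: (47, 21) + (22, 25). λ = (25 - 21)/(22 - 47) ≡ 4/28 mod 53. 28⁻¹ ≡ 36 (mod 53), so λ ≡ 38.
  x = λ² - 47 - 22 = 1444 - 69 ≡ 50; y = λ·(47 - 50) - 21 ≡ 24. → (50, 24)
8P: (50, 24) + (22, 25). λ = (25 - 24)/(22 - 50) ≡ 1/25 mod 53. 25⁻¹ ≡ 17 (mod 53), so λ ≡ 17.
  x = λ² - 50 - 22 = 289 - 72 ≡ 5; y = λ·(50 - 5) - 24 ≡ 52. → (5, 52)
9P: (5, 52) + (22, 25). λ = (25 - 52)/(22 - 5) ≡ 26/17 mod 53. 17⁻¹ ≡ 25 (mod 53), so λ ≡ 14.
  x = λ² - 5 - 22 = 196 - 27 ≡ 10; y = λ·(5 - 10) - 52 ≡ 37. → (10, 37)
10P: (10, 37) + (22, 25). λ = (25 - 37)/(22 - 10) ≡ 41/12 mod 53. 12⁻¹ ≡ 31 (mod 53), so λ ≡ 52.
  x = λ² - 10 - 22 = 2704 - 32 ≡ 22; y = λ·(10 - 22) - 37 ≡ 28. → (22, 28)
11P: (22, 28) + (22, 25): same x and y₁ ≡ -y₂, so the sum is ∞.
11P = ∞, so the order is 11.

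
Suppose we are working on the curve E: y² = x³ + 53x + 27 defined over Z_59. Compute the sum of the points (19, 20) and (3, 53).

(19, 20) + (3, 53). λ = (53 - 20)/(3 - 19) ≡ 33/43 mod 59. 43⁻¹ ≡ 11 (mod 59) since 43·11 = 473 ≡ 1, so λ ≡ 9.
  x = λ² - 19 - 3 = 81 - 22 ≡ 0; y = λ·(19 - 0) - 20 ≡ 33. → (0, 33)

(0, 33)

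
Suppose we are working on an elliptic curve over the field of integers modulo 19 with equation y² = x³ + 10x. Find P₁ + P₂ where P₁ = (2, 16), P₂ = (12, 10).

(2, 16) + (12, 10). λ = (10 - 16)/(12 - 2) ≡ 13/10 mod 19. 10⁻¹ ≡ 2 (mod 19), so λ ≡ 7.
  x = λ² - 2 - 12 = 49 - 14 ≡ 16; y = λ·(2 - 16) - 16 ≡ 0. → (16, 0)

(16, 0)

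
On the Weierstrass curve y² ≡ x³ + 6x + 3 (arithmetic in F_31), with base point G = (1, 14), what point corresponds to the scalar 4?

(19, 30)

Repeated addition: build up to 4G.
2G: tangent at (1, 14): λ = (3·1² + 6)/(2·14) ≡ 9/28. 28⁻¹ ≡ 10 (mod 31), so λ ≡ 9·10 ≡ 28.
  x = λ² - 1 - 1 = 784 - 2 ≡ 7; y = λ·(1 - 7) - 14 ≡ 4. → (7, 4)
3G: (7, 4) + (1, 14). λ = (14 - 4)/(1 - 7) ≡ 10/25 mod 31. 25⁻¹ ≡ 5 (mod 31), so λ ≡ 19.
  x = λ² - 7 - 1 = 361 - 8 ≡ 12; y = λ·(7 - 12) - 4 ≡ 25. → (12, 25)
4G: (12, 25) + (1, 14). λ = (14 - 25)/(1 - 12) ≡ 20/20 mod 31. 20⁻¹ ≡ 14 (mod 31) since 20·14 = 280 ≡ 1, so λ ≡ 1.
  x = λ² - 12 - 1 = 1 - 13 ≡ 19; y = λ·(12 - 19) - 25 ≡ 30. → (19, 30)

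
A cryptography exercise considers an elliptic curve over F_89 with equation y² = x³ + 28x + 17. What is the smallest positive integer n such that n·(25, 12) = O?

2P: tangent at (25, 12): λ = (3·25² + 28)/(2·12) ≡ 34/24. 24⁻¹ ≡ 26 (mod 89), so λ ≡ 34·26 ≡ 83.
  x = λ² - 25 - 25 = 6889 - 50 ≡ 75; y = λ·(25 - 75) - 12 ≡ 21. → (75, 21)
3P: (75, 21) + (25, 12). λ = (12 - 21)/(25 - 75) ≡ 80/39 mod 89. 39⁻¹ ≡ 16 (mod 89) since 39·16 = 624 ≡ 1, so λ ≡ 34.
  x = λ² - 75 - 25 = 1156 - 100 ≡ 77; y = λ·(75 - 77) - 21 ≡ 0. → (77, 0)
4P: (77, 0) + (25, 12). λ = (12 - 0)/(25 - 77) ≡ 12/37 mod 89. 37⁻¹ ≡ 77 (mod 89) since 37·77 = 2849 ≡ 1, so λ ≡ 34.
  x = λ² - 77 - 25 = 1156 - 102 ≡ 75; y = λ·(77 - 75) - 0 ≡ 68. → (75, 68)
5P: (75, 68) + (25, 12). λ = (12 - 68)/(25 - 75) ≡ 33/39 mod 89. 39⁻¹ ≡ 16 (mod 89) since 39·16 = 624 ≡ 1, so λ ≡ 83.
  x = λ² - 75 - 25 = 6889 - 100 ≡ 25; y = λ·(75 - 25) - 68 ≡ 77. → (25, 77)
6P: (25, 77) + (25, 12): same x and y₁ ≡ -y₂, so the sum is O.
6P = O, so the order is 6.

6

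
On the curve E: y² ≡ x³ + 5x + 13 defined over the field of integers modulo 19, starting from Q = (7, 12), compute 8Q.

(7, 12)

Double-and-add on 8 = (1000)₂. Start with Q = (7, 12) for the leading 1-bit.
double: tangent at (7, 12): λ = (3·7² + 5)/(2·12) ≡ 0/5. 5⁻¹ ≡ 4 (mod 19), so λ ≡ 0·4 ≡ 0.
  x = λ² - 7 - 7 = 0 - 14 ≡ 5; y = λ·(7 - 5) - 12 ≡ 7. → (5, 7)
double: tangent at (5, 7): λ = (3·5² + 5)/(2·7) ≡ 4/14. 14⁻¹ ≡ 15 (mod 19), so λ ≡ 4·15 ≡ 3.
  x = λ² - 5 - 5 = 9 - 10 ≡ 18; y = λ·(5 - 18) - 7 ≡ 11. → (18, 11)
double: tangent at (18, 11): λ = (3·18² + 5)/(2·11) ≡ 8/3. 3⁻¹ ≡ 13 (mod 19), so λ ≡ 8·13 ≡ 9.
  x = λ² - 18 - 18 = 81 - 36 ≡ 7; y = λ·(18 - 7) - 11 ≡ 12. → (7, 12)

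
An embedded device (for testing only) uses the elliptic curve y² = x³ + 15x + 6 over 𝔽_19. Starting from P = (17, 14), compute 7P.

(10, 4)

Repeated addition: build up to 7P.
2P: tangent at (17, 14): λ = (3·17² + 15)/(2·14) ≡ 8/9. 9⁻¹ ≡ 17 (mod 19), so λ ≡ 8·17 ≡ 3.
  x = λ² - 17 - 17 = 9 - 34 ≡ 13; y = λ·(17 - 13) - 14 ≡ 17. → (13, 17)
3P: (13, 17) + (17, 14). λ = (14 - 17)/(17 - 13) ≡ 16/4 mod 19. 4⁻¹ ≡ 5 (mod 19) since 4·5 = 20 ≡ 1, so λ ≡ 4.
  x = λ² - 13 - 17 = 16 - 30 ≡ 5; y = λ·(13 - 5) - 17 ≡ 15. → (5, 15)
4P: (5, 15) + (17, 14). λ = (14 - 15)/(17 - 5) ≡ 18/12 mod 19. 12⁻¹ ≡ 8 (mod 19), so λ ≡ 11.
  x = λ² - 5 - 17 = 121 - 22 ≡ 4; y = λ·(5 - 4) - 15 ≡ 15. → (4, 15)
5P: (4, 15) + (17, 14). λ = (14 - 15)/(17 - 4) ≡ 18/13 mod 19. 13⁻¹ ≡ 3 (mod 19) since 13·3 = 39 ≡ 1, so λ ≡ 16.
  x = λ² - 4 - 17 = 256 - 21 ≡ 7; y = λ·(4 - 7) - 15 ≡ 13. → (7, 13)
6P: (7, 13) + (17, 14). λ = (14 - 13)/(17 - 7) ≡ 1/10 mod 19. 10⁻¹ ≡ 2 (mod 19), so λ ≡ 2.
  x = λ² - 7 - 17 = 4 - 24 ≡ 18; y = λ·(7 - 18) - 13 ≡ 3. → (18, 3)
7P: (18, 3) + (17, 14). λ = (14 - 3)/(17 - 18) ≡ 11/18 mod 19. 18⁻¹ ≡ 18 (mod 19) since 18·18 = 324 ≡ 1, so λ ≡ 8.
  x = λ² - 18 - 17 = 64 - 35 ≡ 10; y = λ·(18 - 10) - 3 ≡ 4. → (10, 4)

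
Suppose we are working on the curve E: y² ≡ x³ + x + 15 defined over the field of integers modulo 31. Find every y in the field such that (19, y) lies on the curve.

x³ + 1x + 15 = 6893 ≡ 11 (mod 31).
11 is a non-residue mod 31; no y exists.

none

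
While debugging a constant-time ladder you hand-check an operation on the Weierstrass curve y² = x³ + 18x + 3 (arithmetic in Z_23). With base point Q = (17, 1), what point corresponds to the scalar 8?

Repeated addition: build up to 8Q.
2Q: tangent at (17, 1): λ = (3·17² + 18)/(2·1) ≡ 11/2. 2⁻¹ ≡ 12 (mod 23), so λ ≡ 11·12 ≡ 17.
  x = λ² - 17 - 17 = 289 - 34 ≡ 2; y = λ·(17 - 2) - 1 ≡ 1. → (2, 1)
3Q: (2, 1) + (17, 1). λ = (1 - 1)/(17 - 2) ≡ 0/15 mod 23. 15⁻¹ ≡ 20 (mod 23), so λ ≡ 0.
  x = λ² - 2 - 17 = 0 - 19 ≡ 4; y = λ·(2 - 4) - 1 ≡ 22. → (4, 22)
4Q: (4, 22) + (17, 1). λ = (1 - 22)/(17 - 4) ≡ 2/13 mod 23. 13⁻¹ ≡ 16 (mod 23), so λ ≡ 9.
  x = λ² - 4 - 17 = 81 - 21 ≡ 14; y = λ·(4 - 14) - 22 ≡ 3. → (14, 3)
5Q: (14, 3) + (17, 1). λ = (1 - 3)/(17 - 14) ≡ 21/3 mod 23. 3⁻¹ ≡ 8 (mod 23), so λ ≡ 7.
  x = λ² - 14 - 17 = 49 - 31 ≡ 18; y = λ·(14 - 18) - 3 ≡ 15. → (18, 15)
6Q: (18, 15) + (17, 1). λ = (1 - 15)/(17 - 18) ≡ 9/22 mod 23. 22⁻¹ ≡ 22 (mod 23) since 22·22 = 484 ≡ 1, so λ ≡ 14.
  x = λ² - 18 - 17 = 196 - 35 ≡ 0; y = λ·(18 - 0) - 15 ≡ 7. → (0, 7)
7Q: (0, 7) + (17, 1). λ = (1 - 7)/(17 - 0) ≡ 17/17 mod 23. 17⁻¹ ≡ 19 (mod 23), so λ ≡ 1.
  x = λ² - 0 - 17 = 1 - 17 ≡ 7; y = λ·(0 - 7) - 7 ≡ 9. → (7, 9)
8Q: (7, 9) + (17, 1). λ = (1 - 9)/(17 - 7) ≡ 15/10 mod 23. 10⁻¹ ≡ 7 (mod 23), so λ ≡ 13.
  x = λ² - 7 - 17 = 169 - 24 ≡ 7; y = λ·(7 - 7) - 9 ≡ 14. → (7, 14)

(7, 14)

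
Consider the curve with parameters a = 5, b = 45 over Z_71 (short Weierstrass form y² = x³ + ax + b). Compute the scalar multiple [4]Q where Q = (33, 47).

Double-and-add on 4 = (100)₂. Start with Q = (33, 47) for the leading 1-bit.
double: tangent at (33, 47): λ = (3·33² + 5)/(2·47) ≡ 6/23. 23⁻¹ ≡ 34 (mod 71) since 23·34 = 782 ≡ 1, so λ ≡ 6·34 ≡ 62.
  x = λ² - 33 - 33 = 3844 - 66 ≡ 15; y = λ·(33 - 15) - 47 ≡ 4. → (15, 4)
double: tangent at (15, 4): λ = (3·15² + 5)/(2·4) ≡ 41/8. 8⁻¹ ≡ 9 (mod 71), so λ ≡ 41·9 ≡ 14.
  x = λ² - 15 - 15 = 196 - 30 ≡ 24; y = λ·(15 - 24) - 4 ≡ 12. → (24, 12)

(24, 12)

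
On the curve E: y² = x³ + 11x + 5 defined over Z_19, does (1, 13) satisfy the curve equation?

y² = 13² ≡ 17; x³ + 11x + 5 = 17 ≡ 17 (mod 19). 17 = 17.

yes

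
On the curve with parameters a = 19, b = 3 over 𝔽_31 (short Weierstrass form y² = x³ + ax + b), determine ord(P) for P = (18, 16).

8

2P: tangent at (18, 16): λ = (3·18² + 19)/(2·16) ≡ 30/1. 1⁻¹ ≡ 1 (mod 31) since 1·1 = 1 ≡ 1, so λ ≡ 30·1 ≡ 30.
  x = λ² - 18 - 18 = 900 - 36 ≡ 27; y = λ·(18 - 27) - 16 ≡ 24. → (27, 24)
3P: (27, 24) + (18, 16). λ = (16 - 24)/(18 - 27) ≡ 23/22 mod 31. 22⁻¹ ≡ 24 (mod 31) since 22·24 = 528 ≡ 1, so λ ≡ 25.
  x = λ² - 27 - 18 = 625 - 45 ≡ 22; y = λ·(27 - 22) - 24 ≡ 8. → (22, 8)
4P: (22, 8) + (18, 16). λ = (16 - 8)/(18 - 22) ≡ 8/27 mod 31. 27⁻¹ ≡ 23 (mod 31), so λ ≡ 29.
  x = λ² - 22 - 18 = 841 - 40 ≡ 26; y = λ·(22 - 26) - 8 ≡ 0. → (26, 0)
5P: (26, 0) + (18, 16). λ = (16 - 0)/(18 - 26) ≡ 16/23 mod 31. 23⁻¹ ≡ 27 (mod 31), so λ ≡ 29.
  x = λ² - 26 - 18 = 841 - 44 ≡ 22; y = λ·(26 - 22) - 0 ≡ 23. → (22, 23)
6P: (22, 23) + (18, 16). λ = (16 - 23)/(18 - 22) ≡ 24/27 mod 31. 27⁻¹ ≡ 23 (mod 31), so λ ≡ 25.
  x = λ² - 22 - 18 = 625 - 40 ≡ 27; y = λ·(22 - 27) - 23 ≡ 7. → (27, 7)
7P: (27, 7) + (18, 16). λ = (16 - 7)/(18 - 27) ≡ 9/22 mod 31. 22⁻¹ ≡ 24 (mod 31) since 22·24 = 528 ≡ 1, so λ ≡ 30.
  x = λ² - 27 - 18 = 900 - 45 ≡ 18; y = λ·(27 - 18) - 7 ≡ 15. → (18, 15)
8P: (18, 15) + (18, 16): same x and y₁ ≡ -y₂, so the sum is ∞.
8P = ∞, so the order is 8.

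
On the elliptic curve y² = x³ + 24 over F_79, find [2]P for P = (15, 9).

(53, 67)

tangent at (15, 9): λ = (3·15² + 0)/(2·9) ≡ 43/18. 18⁻¹ ≡ 22 (mod 79), so λ ≡ 43·22 ≡ 77.
  x = λ² - 15 - 15 = 5929 - 30 ≡ 53; y = λ·(15 - 53) - 9 ≡ 67. → (53, 67)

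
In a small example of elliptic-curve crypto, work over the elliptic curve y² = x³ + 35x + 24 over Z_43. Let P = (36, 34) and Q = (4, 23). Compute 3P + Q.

(2, 4)

First 3P:
Repeated addition: build up to 3P.
2P: tangent at (36, 34): λ = (3·36² + 35)/(2·34) ≡ 10/25. 25⁻¹ ≡ 31 (mod 43), so λ ≡ 10·31 ≡ 9.
  x = λ² - 36 - 36 = 81 - 72 ≡ 9; y = λ·(36 - 9) - 34 ≡ 37. → (9, 37)
3P: (9, 37) + (36, 34). λ = (34 - 37)/(36 - 9) ≡ 40/27 mod 43. 27⁻¹ ≡ 8 (mod 43), so λ ≡ 19.
  x = λ² - 9 - 36 = 361 - 45 ≡ 15; y = λ·(9 - 15) - 37 ≡ 21. → (15, 21)
3P = (15, 21).
Finally 3P + Q:
(15, 21) + (4, 23). λ = (23 - 21)/(4 - 15) ≡ 2/32 mod 43. 32⁻¹ ≡ 39 (mod 43), so λ ≡ 35.
  x = λ² - 15 - 4 = 1225 - 19 ≡ 2; y = λ·(15 - 2) - 21 ≡ 4. → (2, 4)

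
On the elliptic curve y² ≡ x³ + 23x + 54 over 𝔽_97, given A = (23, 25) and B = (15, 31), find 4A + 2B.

First 4A:
Double-and-add on 4 = (100)₂. Start with A = (23, 25) for the leading 1-bit.
double: tangent at (23, 25): λ = (3·23² + 23)/(2·25) ≡ 58/50. 50⁻¹ ≡ 33 (mod 97), so λ ≡ 58·33 ≡ 71.
  x = λ² - 23 - 23 = 5041 - 46 ≡ 48; y = λ·(23 - 48) - 25 ≡ 43. → (48, 43)
double: tangent at (48, 43): λ = (3·48² + 23)/(2·43) ≡ 48/86. 86⁻¹ ≡ 44 (mod 97), so λ ≡ 48·44 ≡ 75.
  x = λ² - 48 - 48 = 5625 - 96 ≡ 0; y = λ·(48 - 0) - 43 ≡ 65. → (0, 65)
4A = (0, 65).
Next 2B:
Repeated addition: build up to 2B.
2B: tangent at (15, 31): λ = (3·15² + 23)/(2·31) ≡ 19/62. 62⁻¹ ≡ 36 (mod 97) since 62·36 = 2232 ≡ 1, so λ ≡ 19·36 ≡ 5.
  x = λ² - 15 - 15 = 25 - 30 ≡ 92; y = λ·(15 - 92) - 31 ≡ 69. → (92, 69)
2B = (92, 69).
Finally 4A + 2B:
(0, 65) + (92, 69). λ = (69 - 65)/(92 - 0) ≡ 4/92 mod 97. 92⁻¹ ≡ 58 (mod 97), so λ ≡ 38.
  x = λ² - 0 - 92 = 1444 - 92 ≡ 91; y = λ·(0 - 91) - 65 ≡ 66. → (91, 66)

(91, 66)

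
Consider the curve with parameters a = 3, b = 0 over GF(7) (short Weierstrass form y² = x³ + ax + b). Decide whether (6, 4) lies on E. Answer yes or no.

no

y² = 4² ≡ 2; x³ + 3x + 0 = 234 ≡ 3 (mod 7). 2 ≠ 3.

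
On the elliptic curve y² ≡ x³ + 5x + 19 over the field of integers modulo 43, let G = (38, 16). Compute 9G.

Repeated addition: build up to 9G.
2G: tangent at (38, 16): λ = (3·38² + 5)/(2·16) ≡ 37/32. 32⁻¹ ≡ 39 (mod 43), so λ ≡ 37·39 ≡ 24.
  x = λ² - 38 - 38 = 576 - 76 ≡ 27; y = λ·(38 - 27) - 16 ≡ 33. → (27, 33)
3G: (27, 33) + (38, 16). λ = (16 - 33)/(38 - 27) ≡ 26/11 mod 43. 11⁻¹ ≡ 4 (mod 43), so λ ≡ 18.
  x = λ² - 27 - 38 = 324 - 65 ≡ 1; y = λ·(27 - 1) - 33 ≡ 5. → (1, 5)
4G: (1, 5) + (38, 16). λ = (16 - 5)/(38 - 1) ≡ 11/37 mod 43. 37⁻¹ ≡ 7 (mod 43) since 37·7 = 259 ≡ 1, so λ ≡ 34.
  x = λ² - 1 - 38 = 1156 - 39 ≡ 42; y = λ·(1 - 42) - 5 ≡ 20. → (42, 20)
5G: (42, 20) + (38, 16). λ = (16 - 20)/(38 - 42) ≡ 39/39 mod 43. 39⁻¹ ≡ 32 (mod 43) since 39·32 = 1248 ≡ 1, so λ ≡ 1.
  x = λ² - 42 - 38 = 1 - 80 ≡ 7; y = λ·(42 - 7) - 20 ≡ 15. → (7, 15)
6G: (7, 15) + (38, 16). λ = (16 - 15)/(38 - 7) ≡ 1/31 mod 43. 31⁻¹ ≡ 25 (mod 43) since 31·25 = 775 ≡ 1, so λ ≡ 25.
  x = λ² - 7 - 38 = 625 - 45 ≡ 21; y = λ·(7 - 21) - 15 ≡ 22. → (21, 22)
7G: (21, 22) + (38, 16). λ = (16 - 22)/(38 - 21) ≡ 37/17 mod 43. 17⁻¹ ≡ 38 (mod 43), so λ ≡ 30.
  x = λ² - 21 - 38 = 900 - 59 ≡ 24; y = λ·(21 - 24) - 22 ≡ 17. → (24, 17)
8G: (24, 17) + (38, 16). λ = (16 - 17)/(38 - 24) ≡ 42/14 mod 43. 14⁻¹ ≡ 40 (mod 43), so λ ≡ 3.
  x = λ² - 24 - 38 = 9 - 62 ≡ 33; y = λ·(24 - 33) - 17 ≡ 42. → (33, 42)
9G: (33, 42) + (38, 16). λ = (16 - 42)/(38 - 33) ≡ 17/5 mod 43. 5⁻¹ ≡ 26 (mod 43), so λ ≡ 12.
  x = λ² - 33 - 38 = 144 - 71 ≡ 30; y = λ·(33 - 30) - 42 ≡ 37. → (30, 37)

(30, 37)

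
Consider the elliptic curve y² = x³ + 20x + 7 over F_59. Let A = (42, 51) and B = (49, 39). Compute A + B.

(48, 52)

(42, 51) + (49, 39). λ = (39 - 51)/(49 - 42) ≡ 47/7 mod 59. 7⁻¹ ≡ 17 (mod 59) since 7·17 = 119 ≡ 1, so λ ≡ 32.
  x = λ² - 42 - 49 = 1024 - 91 ≡ 48; y = λ·(42 - 48) - 51 ≡ 52. → (48, 52)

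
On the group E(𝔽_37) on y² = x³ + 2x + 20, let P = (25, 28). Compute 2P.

(17, 34)

tangent at (25, 28): λ = (3·25² + 2)/(2·28) ≡ 27/19. 19⁻¹ ≡ 2 (mod 37) since 19·2 = 38 ≡ 1, so λ ≡ 27·2 ≡ 17.
  x = λ² - 25 - 25 = 289 - 50 ≡ 17; y = λ·(25 - 17) - 28 ≡ 34. → (17, 34)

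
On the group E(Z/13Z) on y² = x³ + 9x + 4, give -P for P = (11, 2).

(11, 11)

-(11, 2) = (11, -2 mod 13) = (11, 11).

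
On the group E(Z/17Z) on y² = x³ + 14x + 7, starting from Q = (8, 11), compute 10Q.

Repeated addition: build up to 10Q.
2Q: tangent at (8, 11): λ = (3·8² + 14)/(2·11) ≡ 2/5. 5⁻¹ ≡ 7 (mod 17), so λ ≡ 2·7 ≡ 14.
  x = λ² - 8 - 8 = 196 - 16 ≡ 10; y = λ·(8 - 10) - 11 ≡ 12. → (10, 12)
3Q: (10, 12) + (8, 11). λ = (11 - 12)/(8 - 10) ≡ 16/15 mod 17. 15⁻¹ ≡ 8 (mod 17) since 15·8 = 120 ≡ 1, so λ ≡ 9.
  x = λ² - 10 - 8 = 81 - 18 ≡ 12; y = λ·(10 - 12) - 12 ≡ 4. → (12, 4)
4Q: (12, 4) + (8, 11). λ = (11 - 4)/(8 - 12) ≡ 7/13 mod 17. 13⁻¹ ≡ 4 (mod 17) since 13·4 = 52 ≡ 1, so λ ≡ 11.
  x = λ² - 12 - 8 = 121 - 20 ≡ 16; y = λ·(12 - 16) - 4 ≡ 3. → (16, 3)
5Q: (16, 3) + (8, 11). λ = (11 - 3)/(8 - 16) ≡ 8/9 mod 17. 9⁻¹ ≡ 2 (mod 17), so λ ≡ 16.
  x = λ² - 16 - 8 = 256 - 24 ≡ 11; y = λ·(16 - 11) - 3 ≡ 9. → (11, 9)
6Q: (11, 9) + (8, 11). λ = (11 - 9)/(8 - 11) ≡ 2/14 mod 17. 14⁻¹ ≡ 11 (mod 17) since 14·11 = 154 ≡ 1, so λ ≡ 5.
  x = λ² - 11 - 8 = 25 - 19 ≡ 6; y = λ·(11 - 6) - 9 ≡ 16. → (6, 16)
7Q: (6, 16) + (8, 11). λ = (11 - 16)/(8 - 6) ≡ 12/2 mod 17. 2⁻¹ ≡ 9 (mod 17) since 2·9 = 18 ≡ 1, so λ ≡ 6.
  x = λ² - 6 - 8 = 36 - 14 ≡ 5; y = λ·(6 - 5) - 16 ≡ 7. → (5, 7)
8Q: (5, 7) + (8, 11). λ = (11 - 7)/(8 - 5) ≡ 4/3 mod 17. 3⁻¹ ≡ 6 (mod 17), so λ ≡ 7.
  x = λ² - 5 - 8 = 49 - 13 ≡ 2; y = λ·(5 - 2) - 7 ≡ 14. → (2, 14)
9Q: (2, 14) + (8, 11). λ = (11 - 14)/(8 - 2) ≡ 14/6 mod 17. 6⁻¹ ≡ 3 (mod 17), so λ ≡ 8.
  x = λ² - 2 - 8 = 64 - 10 ≡ 3; y = λ·(2 - 3) - 14 ≡ 12. → (3, 12)
10Q: (3, 12) + (8, 11). λ = (11 - 12)/(8 - 3) ≡ 16/5 mod 17. 5⁻¹ ≡ 7 (mod 17) since 5·7 = 35 ≡ 1, so λ ≡ 10.
  x = λ² - 3 - 8 = 100 - 11 ≡ 4; y = λ·(3 - 4) - 12 ≡ 12. → (4, 12)

(4, 12)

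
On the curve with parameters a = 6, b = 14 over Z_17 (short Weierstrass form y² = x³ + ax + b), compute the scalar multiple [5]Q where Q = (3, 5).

(3, 5)

Double-and-add on 5 = (101)₂. Start with Q = (3, 5) for the leading 1-bit.
double: tangent at (3, 5): λ = (3·3² + 6)/(2·5) ≡ 16/10. 10⁻¹ ≡ 12 (mod 17) since 10·12 = 120 ≡ 1, so λ ≡ 16·12 ≡ 5.
  x = λ² - 3 - 3 = 25 - 6 ≡ 2; y = λ·(3 - 2) - 5 ≡ 0. → (2, 0)
double: (2, 0) + (2, 0): same x and y₁ ≡ -y₂, so the sum is 𝒪.
add Q: 𝒪 + (3, 5) = (3, 5) (identity).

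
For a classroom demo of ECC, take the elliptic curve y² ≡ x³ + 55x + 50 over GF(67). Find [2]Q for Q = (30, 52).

tangent at (30, 52): λ = (3·30² + 55)/(2·52) ≡ 8/37. 37⁻¹ ≡ 29 (mod 67), so λ ≡ 8·29 ≡ 31.
  x = λ² - 30 - 30 = 961 - 60 ≡ 30; y = λ·(30 - 30) - 52 ≡ 15. → (30, 15)

(30, 15)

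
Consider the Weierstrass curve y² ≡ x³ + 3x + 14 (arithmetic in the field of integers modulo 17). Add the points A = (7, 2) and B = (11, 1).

(15, 0)

(7, 2) + (11, 1). λ = (1 - 2)/(11 - 7) ≡ 16/4 mod 17. 4⁻¹ ≡ 13 (mod 17) since 4·13 = 52 ≡ 1, so λ ≡ 4.
  x = λ² - 7 - 11 = 16 - 18 ≡ 15; y = λ·(7 - 15) - 2 ≡ 0. → (15, 0)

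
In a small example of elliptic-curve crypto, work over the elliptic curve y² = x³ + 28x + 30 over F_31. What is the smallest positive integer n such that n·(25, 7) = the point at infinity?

2P: tangent at (25, 7): λ = (3·25² + 28)/(2·7) ≡ 12/14. 14⁻¹ ≡ 20 (mod 31), so λ ≡ 12·20 ≡ 23.
  x = λ² - 25 - 25 = 529 - 50 ≡ 14; y = λ·(25 - 14) - 7 ≡ 29. → (14, 29)
3P: (14, 29) + (25, 7). λ = (7 - 29)/(25 - 14) ≡ 9/11 mod 31. 11⁻¹ ≡ 17 (mod 31) since 11·17 = 187 ≡ 1, so λ ≡ 29.
  x = λ² - 14 - 25 = 841 - 39 ≡ 27; y = λ·(14 - 27) - 29 ≡ 28. → (27, 28)
4P: (27, 28) + (25, 7). λ = (7 - 28)/(25 - 27) ≡ 10/29 mod 31. 29⁻¹ ≡ 15 (mod 31) since 29·15 = 435 ≡ 1, so λ ≡ 26.
  x = λ² - 27 - 25 = 676 - 52 ≡ 4; y = λ·(27 - 4) - 28 ≡ 12. → (4, 12)
5P: (4, 12) + (25, 7). λ = (7 - 12)/(25 - 4) ≡ 26/21 mod 31. 21⁻¹ ≡ 3 (mod 31) since 21·3 = 63 ≡ 1, so λ ≡ 16.
  x = λ² - 4 - 25 = 256 - 29 ≡ 10; y = λ·(4 - 10) - 12 ≡ 16. → (10, 16)
6P: (10, 16) + (25, 7). λ = (7 - 16)/(25 - 10) ≡ 22/15 mod 31. 15⁻¹ ≡ 29 (mod 31), so λ ≡ 18.
  x = λ² - 10 - 25 = 324 - 35 ≡ 10; y = λ·(10 - 10) - 16 ≡ 15. → (10, 15)
7P: (10, 15) + (25, 7). λ = (7 - 15)/(25 - 10) ≡ 23/15 mod 31. 15⁻¹ ≡ 29 (mod 31) since 15·29 = 435 ≡ 1, so λ ≡ 16.
  x = λ² - 10 - 25 = 256 - 35 ≡ 4; y = λ·(10 - 4) - 15 ≡ 19. → (4, 19)
8P: (4, 19) + (25, 7). λ = (7 - 19)/(25 - 4) ≡ 19/21 mod 31. 21⁻¹ ≡ 3 (mod 31) since 21·3 = 63 ≡ 1, so λ ≡ 26.
  x = λ² - 4 - 25 = 676 - 29 ≡ 27; y = λ·(4 - 27) - 19 ≡ 3. → (27, 3)
9P: (27, 3) + (25, 7). λ = (7 - 3)/(25 - 27) ≡ 4/29 mod 31. 29⁻¹ ≡ 15 (mod 31), so λ ≡ 29.
  x = λ² - 27 - 25 = 841 - 52 ≡ 14; y = λ·(27 - 14) - 3 ≡ 2. → (14, 2)
10P: (14, 2) + (25, 7). λ = (7 - 2)/(25 - 14) ≡ 5/11 mod 31. 11⁻¹ ≡ 17 (mod 31), so λ ≡ 23.
  x = λ² - 14 - 25 = 529 - 39 ≡ 25; y = λ·(14 - 25) - 2 ≡ 24. → (25, 24)
11P: (25, 24) + (25, 7): same x and y₁ ≡ -y₂, so the sum is the point at infinity.
11P = the point at infinity, so the order is 11.

11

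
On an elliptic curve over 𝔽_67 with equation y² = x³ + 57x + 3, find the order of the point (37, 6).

2P: tangent at (37, 6): λ = (3·37² + 57)/(2·6) ≡ 10/12. 12⁻¹ ≡ 28 (mod 67), so λ ≡ 10·28 ≡ 12.
  x = λ² - 37 - 37 = 144 - 74 ≡ 3; y = λ·(37 - 3) - 6 ≡ 0. → (3, 0)
3P: (3, 0) + (37, 6). λ = (6 - 0)/(37 - 3) ≡ 6/34 mod 67. 34⁻¹ ≡ 2 (mod 67), so λ ≡ 12.
  x = λ² - 3 - 37 = 144 - 40 ≡ 37; y = λ·(3 - 37) - 0 ≡ 61. → (37, 61)
4P: (37, 61) + (37, 6): same x and y₁ ≡ -y₂, so the sum is O.
4P = O, so the order is 4.

4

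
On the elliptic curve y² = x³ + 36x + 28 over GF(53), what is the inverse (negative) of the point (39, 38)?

-(39, 38) = (39, -38 mod 53) = (39, 15).

(39, 15)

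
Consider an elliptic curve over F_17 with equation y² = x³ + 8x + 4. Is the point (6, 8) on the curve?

yes

y² = 8² ≡ 13; x³ + 8x + 4 = 268 ≡ 13 (mod 17). 13 = 13.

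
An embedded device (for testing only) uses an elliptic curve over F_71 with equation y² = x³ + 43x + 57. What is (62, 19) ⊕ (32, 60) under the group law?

(49, 65)

(62, 19) + (32, 60). λ = (60 - 19)/(32 - 62) ≡ 41/41 mod 71. 41⁻¹ ≡ 26 (mod 71) since 41·26 = 1066 ≡ 1, so λ ≡ 1.
  x = λ² - 62 - 32 = 1 - 94 ≡ 49; y = λ·(62 - 49) - 19 ≡ 65. → (49, 65)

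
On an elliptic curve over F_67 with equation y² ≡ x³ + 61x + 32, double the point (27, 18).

(23, 1)

tangent at (27, 18): λ = (3·27² + 61)/(2·18) ≡ 37/36. 36⁻¹ ≡ 54 (mod 67) since 36·54 = 1944 ≡ 1, so λ ≡ 37·54 ≡ 55.
  x = λ² - 27 - 27 = 3025 - 54 ≡ 23; y = λ·(27 - 23) - 18 ≡ 1. → (23, 1)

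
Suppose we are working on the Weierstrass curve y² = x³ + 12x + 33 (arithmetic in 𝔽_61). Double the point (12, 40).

(28, 42)

tangent at (12, 40): λ = (3·12² + 12)/(2·40) ≡ 17/19. 19⁻¹ ≡ 45 (mod 61), so λ ≡ 17·45 ≡ 33.
  x = λ² - 12 - 12 = 1089 - 24 ≡ 28; y = λ·(12 - 28) - 40 ≡ 42. → (28, 42)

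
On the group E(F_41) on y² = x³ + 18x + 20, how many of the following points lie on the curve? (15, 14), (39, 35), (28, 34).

1

(15, 14): 14² ≡ 32, rhs ≡ 16 → off.
(39, 35): 35² ≡ 36, rhs ≡ 17 → off.
(28, 34): 34² ≡ 8, rhs ≡ 8 → on.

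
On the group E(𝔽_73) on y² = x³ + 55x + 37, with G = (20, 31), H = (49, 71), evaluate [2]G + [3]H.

First 2G:
Repeated addition: build up to 2G.
2G: tangent at (20, 31): λ = (3·20² + 55)/(2·31) ≡ 14/62. 62⁻¹ ≡ 53 (mod 73), so λ ≡ 14·53 ≡ 12.
  x = λ² - 20 - 20 = 144 - 40 ≡ 31; y = λ·(20 - 31) - 31 ≡ 56. → (31, 56)
2G = (31, 56).
Next 3H:
Repeated addition: build up to 3H.
2H: tangent at (49, 71): λ = (3·49² + 55)/(2·71) ≡ 31/69. 69⁻¹ ≡ 18 (mod 73), so λ ≡ 31·18 ≡ 47.
  x = λ² - 49 - 49 = 2209 - 98 ≡ 67; y = λ·(49 - 67) - 71 ≡ 32. → (67, 32)
3H: (67, 32) + (49, 71). λ = (71 - 32)/(49 - 67) ≡ 39/55 mod 73. 55⁻¹ ≡ 4 (mod 73), so λ ≡ 10.
  x = λ² - 67 - 49 = 100 - 116 ≡ 57; y = λ·(67 - 57) - 32 ≡ 68. → (57, 68)
3H = (57, 68).
Finally 2G + 3H:
(31, 56) + (57, 68). λ = (68 - 56)/(57 - 31) ≡ 12/26 mod 73. 26⁻¹ ≡ 59 (mod 73) since 26·59 = 1534 ≡ 1, so λ ≡ 51.
  x = λ² - 31 - 57 = 2601 - 88 ≡ 31; y = λ·(31 - 31) - 56 ≡ 17. → (31, 17)

(31, 17)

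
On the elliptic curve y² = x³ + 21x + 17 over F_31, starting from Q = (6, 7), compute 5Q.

Double-and-add on 5 = (101)₂. Start with Q = (6, 7) for the leading 1-bit.
double: tangent at (6, 7): λ = (3·6² + 21)/(2·7) ≡ 5/14. 14⁻¹ ≡ 20 (mod 31), so λ ≡ 5·20 ≡ 7.
  x = λ² - 6 - 6 = 49 - 12 ≡ 6; y = λ·(6 - 6) - 7 ≡ 24. → (6, 24)
double: tangent at (6, 24): λ = (3·6² + 21)/(2·24) ≡ 5/17. 17⁻¹ ≡ 11 (mod 31), so λ ≡ 5·11 ≡ 24.
  x = λ² - 6 - 6 = 576 - 12 ≡ 6; y = λ·(6 - 6) - 24 ≡ 7. → (6, 7)
add Q: tangent at (6, 7): λ = (3·6² + 21)/(2·7) ≡ 5/14. 14⁻¹ ≡ 20 (mod 31) since 14·20 = 280 ≡ 1, so λ ≡ 5·20 ≡ 7.
  x = λ² - 6 - 6 = 49 - 12 ≡ 6; y = λ·(6 - 6) - 7 ≡ 24. → (6, 24)

(6, 24)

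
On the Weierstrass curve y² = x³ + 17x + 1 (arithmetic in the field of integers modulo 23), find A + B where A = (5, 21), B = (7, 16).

(0, 1)

(5, 21) + (7, 16). λ = (16 - 21)/(7 - 5) ≡ 18/2 mod 23. 2⁻¹ ≡ 12 (mod 23) since 2·12 = 24 ≡ 1, so λ ≡ 9.
  x = λ² - 5 - 7 = 81 - 12 ≡ 0; y = λ·(5 - 0) - 21 ≡ 1. → (0, 1)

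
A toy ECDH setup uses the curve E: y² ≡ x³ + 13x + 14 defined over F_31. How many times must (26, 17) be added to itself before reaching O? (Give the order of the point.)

2P: tangent at (26, 17): λ = (3·26² + 13)/(2·17) ≡ 26/3. 3⁻¹ ≡ 21 (mod 31), so λ ≡ 26·21 ≡ 19.
  x = λ² - 26 - 26 = 361 - 52 ≡ 30; y = λ·(26 - 30) - 17 ≡ 0. → (30, 0)
3P: (30, 0) + (26, 17). λ = (17 - 0)/(26 - 30) ≡ 17/27 mod 31. 27⁻¹ ≡ 23 (mod 31), so λ ≡ 19.
  x = λ² - 30 - 26 = 361 - 56 ≡ 26; y = λ·(30 - 26) - 0 ≡ 14. → (26, 14)
4P: (26, 14) + (26, 17): same x and y₁ ≡ -y₂, so the sum is O.
4P = O, so the order is 4.

4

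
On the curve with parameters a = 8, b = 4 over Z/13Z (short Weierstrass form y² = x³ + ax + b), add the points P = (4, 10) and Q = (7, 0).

(4, 10) + (7, 0). λ = (0 - 10)/(7 - 4) ≡ 3/3 mod 13. 3⁻¹ ≡ 9 (mod 13), so λ ≡ 1.
  x = λ² - 4 - 7 = 1 - 11 ≡ 3; y = λ·(4 - 3) - 10 ≡ 4. → (3, 4)

(3, 4)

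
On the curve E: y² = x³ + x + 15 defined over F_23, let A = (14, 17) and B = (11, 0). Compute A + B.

(14, 17) + (11, 0). λ = (0 - 17)/(11 - 14) ≡ 6/20 mod 23. 20⁻¹ ≡ 15 (mod 23), so λ ≡ 21.
  x = λ² - 14 - 11 = 441 - 25 ≡ 2; y = λ·(14 - 2) - 17 ≡ 5. → (2, 5)

(2, 5)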